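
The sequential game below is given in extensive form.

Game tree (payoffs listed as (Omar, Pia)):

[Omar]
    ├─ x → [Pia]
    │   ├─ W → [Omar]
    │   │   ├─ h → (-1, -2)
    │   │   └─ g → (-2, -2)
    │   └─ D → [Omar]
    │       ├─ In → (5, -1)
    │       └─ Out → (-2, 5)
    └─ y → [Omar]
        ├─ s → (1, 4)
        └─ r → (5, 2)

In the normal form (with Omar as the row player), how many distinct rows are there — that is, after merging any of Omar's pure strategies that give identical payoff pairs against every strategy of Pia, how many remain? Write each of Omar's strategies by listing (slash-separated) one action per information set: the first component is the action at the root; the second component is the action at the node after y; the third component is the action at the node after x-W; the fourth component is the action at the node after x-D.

6

Omar has 16 pure strategies: x/s/h/In, x/s/h/Out, x/s/g/In, x/s/g/Out, x/r/h/In, x/r/h/Out, x/r/g/In, x/r/g/Out, y/s/h/In, y/s/h/Out, y/s/g/In, y/s/g/Out, y/r/h/In, y/r/h/Out, y/r/g/In, y/r/g/Out. Columns: W, D.
{x/s/h/In, x/r/h/In} → row (-1,-2) (5,-1)
{x/s/h/Out, x/r/h/Out} → row (-1,-2) (-2,5)
{x/s/g/In, x/r/g/In} → row (-2,-2) (5,-1)
{x/s/g/Out, x/r/g/Out} → row (-2,-2) (-2,5)
{y/s/h/In, y/s/h/Out, y/s/g/In, y/s/g/Out} → row (1,4) (1,4)
{y/r/h/In, y/r/h/Out, y/r/g/In, y/r/g/Out} → row (5,2) (5,2)
That's 6 distinct rows out of 16 strategies.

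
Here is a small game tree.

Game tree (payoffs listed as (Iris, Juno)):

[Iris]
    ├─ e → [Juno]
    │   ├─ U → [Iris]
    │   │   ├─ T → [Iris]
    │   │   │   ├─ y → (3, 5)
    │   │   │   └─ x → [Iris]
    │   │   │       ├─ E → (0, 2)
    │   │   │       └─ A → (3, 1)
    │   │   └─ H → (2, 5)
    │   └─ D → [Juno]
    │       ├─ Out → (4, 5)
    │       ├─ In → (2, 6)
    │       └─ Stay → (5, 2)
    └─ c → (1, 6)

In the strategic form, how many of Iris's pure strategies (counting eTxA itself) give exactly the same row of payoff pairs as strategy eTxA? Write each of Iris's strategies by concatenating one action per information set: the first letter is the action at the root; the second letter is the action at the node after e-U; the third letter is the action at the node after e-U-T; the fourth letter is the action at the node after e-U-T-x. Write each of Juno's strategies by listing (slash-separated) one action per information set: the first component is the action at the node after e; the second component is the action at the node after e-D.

Row for eTxA (columns U/Out, U/In, U/Stay, D/Out, D/In, D/Stay): (3,1) (3,1) (3,1) (4,5) (2,6) (5,2).
Every one of Iris's information sets is on the play path for some reply by Juno when Iris follows eTxA.
Changing the action at any of them therefore changes at least one column, so only eTxA itself gives this row.

1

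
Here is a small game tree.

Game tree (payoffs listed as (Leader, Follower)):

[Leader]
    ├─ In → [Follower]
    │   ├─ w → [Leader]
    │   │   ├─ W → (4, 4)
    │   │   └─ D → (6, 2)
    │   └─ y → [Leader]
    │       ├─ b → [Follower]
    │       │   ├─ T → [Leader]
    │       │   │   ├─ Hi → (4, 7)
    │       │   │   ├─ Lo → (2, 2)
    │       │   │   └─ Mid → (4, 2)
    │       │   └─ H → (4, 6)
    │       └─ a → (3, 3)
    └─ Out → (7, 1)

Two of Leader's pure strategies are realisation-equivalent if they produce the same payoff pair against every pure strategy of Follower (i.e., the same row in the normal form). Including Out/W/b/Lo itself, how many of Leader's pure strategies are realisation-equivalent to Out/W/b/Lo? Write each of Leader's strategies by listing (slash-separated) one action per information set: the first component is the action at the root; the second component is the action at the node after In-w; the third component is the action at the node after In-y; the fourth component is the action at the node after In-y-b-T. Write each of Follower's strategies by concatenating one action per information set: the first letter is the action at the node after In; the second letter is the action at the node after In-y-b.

12

Row for Out/W/b/Lo (columns wT, wH, yT, yH): (7,1) (7,1) (7,1) (7,1).
Under Out/W/b/Lo, Leader's choice at the node after In-w and at the node after In-y and at the node after In-y-b-T can never be reached regardless of what Follower does, so varying those choices leaves every outcome unchanged.
Holding the reachable choices fixed and varying the unreachable ones freely already gives 2 × 2 × 3 = 12 equivalent strategies.
No other strategy reproduces this row, so those 12 are the full class: Out/W/b/Hi, Out/W/b/Lo, Out/W/b/Mid, Out/W/a/Hi, Out/W/a/Lo, Out/W/a/Mid, Out/D/b/Hi, Out/D/b/Lo, Out/D/b/Mid, Out/D/a/Hi, Out/D/a/Lo, Out/D/a/Mid.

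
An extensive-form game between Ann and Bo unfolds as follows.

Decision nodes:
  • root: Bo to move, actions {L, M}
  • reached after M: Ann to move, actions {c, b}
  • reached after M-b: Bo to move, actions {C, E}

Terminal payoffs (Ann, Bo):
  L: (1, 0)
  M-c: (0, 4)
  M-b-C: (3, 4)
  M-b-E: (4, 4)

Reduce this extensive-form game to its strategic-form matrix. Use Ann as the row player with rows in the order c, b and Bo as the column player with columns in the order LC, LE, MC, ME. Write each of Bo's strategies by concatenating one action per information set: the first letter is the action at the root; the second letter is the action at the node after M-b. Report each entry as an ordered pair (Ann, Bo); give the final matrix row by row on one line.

c: (1,0) (1,0) (0,4) (0,4) | b: (1,0) (1,0) (3,4) (4,4)

Row c: LC→(1,0), LE→(1,0), MC→(0,4), ME→(0,4)
Row b: LC→(1,0), LE→(1,0), MC→(3,4), ME→(4,4)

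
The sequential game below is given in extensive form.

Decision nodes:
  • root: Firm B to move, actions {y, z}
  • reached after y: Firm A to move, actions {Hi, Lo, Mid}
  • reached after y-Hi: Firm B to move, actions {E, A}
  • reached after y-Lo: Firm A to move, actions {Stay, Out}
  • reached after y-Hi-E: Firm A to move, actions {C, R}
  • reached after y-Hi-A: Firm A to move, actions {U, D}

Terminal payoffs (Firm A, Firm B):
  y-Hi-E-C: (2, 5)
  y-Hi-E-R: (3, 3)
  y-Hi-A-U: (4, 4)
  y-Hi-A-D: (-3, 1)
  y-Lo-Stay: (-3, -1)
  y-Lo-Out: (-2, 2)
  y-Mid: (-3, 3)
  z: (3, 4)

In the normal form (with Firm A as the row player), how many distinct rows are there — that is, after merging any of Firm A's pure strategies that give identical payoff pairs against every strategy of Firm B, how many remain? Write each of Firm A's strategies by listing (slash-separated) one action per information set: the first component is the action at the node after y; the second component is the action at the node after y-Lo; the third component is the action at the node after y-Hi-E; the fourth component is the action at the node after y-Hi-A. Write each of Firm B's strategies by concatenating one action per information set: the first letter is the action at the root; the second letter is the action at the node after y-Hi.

7

Firm A has 24 pure strategies: Hi/Stay/C/U, Hi/Stay/C/D, Hi/Stay/R/U, Hi/Stay/R/D, Hi/Out/C/U, Hi/Out/C/D, Hi/Out/R/U, Hi/Out/R/D, Lo/Stay/C/U, Lo/Stay/C/D, Lo/Stay/R/U, Lo/Stay/R/D, Lo/Out/C/U, Lo/Out/C/D, Lo/Out/R/U, Lo/Out/R/D, Mid/Stay/C/U, Mid/Stay/C/D, Mid/Stay/R/U, Mid/Stay/R/D, Mid/Out/C/U, Mid/Out/C/D, Mid/Out/R/U, Mid/Out/R/D. Columns: yE, yA, zE, zA.
{Hi/Stay/C/U, Hi/Out/C/U} → row (2,5) (4,4) (3,4) (3,4)
{Hi/Stay/C/D, Hi/Out/C/D} → row (2,5) (-3,1) (3,4) (3,4)
{Hi/Stay/R/U, Hi/Out/R/U} → row (3,3) (4,4) (3,4) (3,4)
{Hi/Stay/R/D, Hi/Out/R/D} → row (3,3) (-3,1) (3,4) (3,4)
{Lo/Stay/C/U, Lo/Stay/C/D, Lo/Stay/R/U, Lo/Stay/R/D} → row (-3,-1) (-3,-1) (3,4) (3,4)
{Lo/Out/C/U, Lo/Out/C/D, Lo/Out/R/U, Lo/Out/R/D} → row (-2,2) (-2,2) (3,4) (3,4)
{Mid/Stay/C/U, Mid/Stay/C/D, Mid/Stay/R/U, Mid/Stay/R/D, Mid/Out/C/U, Mid/Out/C/D, Mid/Out/R/U, Mid/Out/R/D} → row (-3,3) (-3,3) (3,4) (3,4)
That's 7 distinct rows out of 24 strategies.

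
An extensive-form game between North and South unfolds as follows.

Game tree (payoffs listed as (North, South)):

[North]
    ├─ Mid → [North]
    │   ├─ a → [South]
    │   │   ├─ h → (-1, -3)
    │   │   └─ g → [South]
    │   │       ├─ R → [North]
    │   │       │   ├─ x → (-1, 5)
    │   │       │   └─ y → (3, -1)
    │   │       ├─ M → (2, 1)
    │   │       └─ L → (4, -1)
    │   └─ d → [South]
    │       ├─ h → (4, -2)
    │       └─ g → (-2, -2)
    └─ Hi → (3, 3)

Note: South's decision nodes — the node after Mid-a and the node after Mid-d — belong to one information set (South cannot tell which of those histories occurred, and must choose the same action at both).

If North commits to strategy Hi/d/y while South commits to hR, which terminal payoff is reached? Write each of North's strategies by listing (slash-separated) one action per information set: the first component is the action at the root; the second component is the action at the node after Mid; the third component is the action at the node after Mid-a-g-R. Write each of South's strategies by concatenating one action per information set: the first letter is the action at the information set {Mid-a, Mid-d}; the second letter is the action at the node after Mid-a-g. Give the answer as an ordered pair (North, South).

Trace the play path from the root:
  North plays Hi
→ terminal payoff (3, 3).
(North's choice at the node after Mid is never reached on this path, so it doesn't affect the outcome.)

(3, 3)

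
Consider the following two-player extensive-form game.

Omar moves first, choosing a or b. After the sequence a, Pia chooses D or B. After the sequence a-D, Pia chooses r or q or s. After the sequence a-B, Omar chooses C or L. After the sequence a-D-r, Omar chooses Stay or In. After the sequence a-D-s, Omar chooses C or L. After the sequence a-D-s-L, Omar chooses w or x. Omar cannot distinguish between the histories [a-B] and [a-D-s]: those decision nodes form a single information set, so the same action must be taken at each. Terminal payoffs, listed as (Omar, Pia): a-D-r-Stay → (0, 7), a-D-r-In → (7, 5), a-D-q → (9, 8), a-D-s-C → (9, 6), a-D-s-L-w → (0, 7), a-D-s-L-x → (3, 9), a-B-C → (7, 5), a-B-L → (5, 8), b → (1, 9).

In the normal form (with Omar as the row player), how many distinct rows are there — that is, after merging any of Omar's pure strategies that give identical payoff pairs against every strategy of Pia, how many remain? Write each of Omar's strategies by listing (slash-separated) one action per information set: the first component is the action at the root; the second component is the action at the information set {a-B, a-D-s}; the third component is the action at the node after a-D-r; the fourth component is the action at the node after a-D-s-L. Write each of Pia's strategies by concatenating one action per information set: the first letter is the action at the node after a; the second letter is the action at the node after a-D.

Omar has 16 pure strategies: a/C/Stay/w, a/C/Stay/x, a/C/In/w, a/C/In/x, a/L/Stay/w, a/L/Stay/x, a/L/In/w, a/L/In/x, b/C/Stay/w, b/C/Stay/x, b/C/In/w, b/C/In/x, b/L/Stay/w, b/L/Stay/x, b/L/In/w, b/L/In/x. Columns: Dr, Dq, Ds, Br, Bq, Bs.
{a/C/Stay/w, a/C/Stay/x} → row (0,7) (9,8) (9,6) (7,5) (7,5) (7,5)
{a/C/In/w, a/C/In/x} → row (7,5) (9,8) (9,6) (7,5) (7,5) (7,5)
{a/L/Stay/w} → row (0,7) (9,8) (0,7) (5,8) (5,8) (5,8)
{a/L/Stay/x} → row (0,7) (9,8) (3,9) (5,8) (5,8) (5,8)
{a/L/In/w} → row (7,5) (9,8) (0,7) (5,8) (5,8) (5,8)
{a/L/In/x} → row (7,5) (9,8) (3,9) (5,8) (5,8) (5,8)
{b/C/Stay/w, b/C/Stay/x, b/C/In/w, b/C/In/x, b/L/Stay/w, b/L/Stay/x, b/L/In/w, b/L/In/x} → row (1,9) (1,9) (1,9) (1,9) (1,9) (1,9)
That's 7 distinct rows out of 16 strategies.

7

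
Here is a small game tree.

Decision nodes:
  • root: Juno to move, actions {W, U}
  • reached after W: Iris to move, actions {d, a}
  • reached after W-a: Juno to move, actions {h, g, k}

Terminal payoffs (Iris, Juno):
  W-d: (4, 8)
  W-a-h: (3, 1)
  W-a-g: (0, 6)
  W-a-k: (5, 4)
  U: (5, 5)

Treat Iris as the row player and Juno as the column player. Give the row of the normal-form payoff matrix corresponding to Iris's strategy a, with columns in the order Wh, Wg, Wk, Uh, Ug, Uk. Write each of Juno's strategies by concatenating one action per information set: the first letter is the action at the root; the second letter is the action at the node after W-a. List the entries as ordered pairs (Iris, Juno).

(3,1) (0,6) (5,4) (5,5) (5,5) (5,5)

vs Wh: Juno plays W → Iris plays a at [W] → Juno plays h at [W-a] → (3, 1)
vs Wg: Juno plays W → Iris plays a at [W] → Juno plays g at [W-a] → (0, 6)
vs Wk: Juno plays W → Iris plays a at [W] → Juno plays k at [W-a] → (5, 4)
vs Uh: Juno plays U → (5, 5)
vs Ug: Juno plays U → (5, 5)
vs Uk: Juno plays U → (5, 5)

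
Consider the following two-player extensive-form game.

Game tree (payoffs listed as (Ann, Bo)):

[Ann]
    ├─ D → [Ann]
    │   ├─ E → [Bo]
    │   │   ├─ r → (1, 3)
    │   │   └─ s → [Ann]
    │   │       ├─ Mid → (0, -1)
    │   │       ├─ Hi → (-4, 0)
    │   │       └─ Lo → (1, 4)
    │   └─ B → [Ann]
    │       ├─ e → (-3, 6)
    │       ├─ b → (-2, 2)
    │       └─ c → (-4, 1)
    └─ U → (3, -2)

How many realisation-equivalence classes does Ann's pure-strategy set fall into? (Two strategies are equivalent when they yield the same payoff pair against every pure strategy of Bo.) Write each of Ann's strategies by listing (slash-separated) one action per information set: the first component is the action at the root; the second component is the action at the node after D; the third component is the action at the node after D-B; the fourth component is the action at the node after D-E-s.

7

Ann has 36 pure strategies: D/E/e/Mid, D/E/e/Hi, D/E/e/Lo, D/E/b/Mid, D/E/b/Hi, D/E/b/Lo, D/E/c/Mid, D/E/c/Hi, D/E/c/Lo, D/B/e/Mid, D/B/e/Hi, D/B/e/Lo, D/B/b/Mid, D/B/b/Hi, D/B/b/Lo, D/B/c/Mid, D/B/c/Hi, D/B/c/Lo, U/E/e/Mid, U/E/e/Hi, U/E/e/Lo, U/E/b/Mid, U/E/b/Hi, U/E/b/Lo, U/E/c/Mid, U/E/c/Hi, U/E/c/Lo, U/B/e/Mid, U/B/e/Hi, U/B/e/Lo, U/B/b/Mid, U/B/b/Hi, U/B/b/Lo, U/B/c/Mid, U/B/c/Hi, U/B/c/Lo. Columns: r, s.
{D/E/e/Mid, D/E/b/Mid, D/E/c/Mid} → row (1,3) (0,-1)
{D/E/e/Hi, D/E/b/Hi, D/E/c/Hi} → row (1,3) (-4,0)
{D/E/e/Lo, D/E/b/Lo, D/E/c/Lo} → row (1,3) (1,4)
{D/B/e/Mid, D/B/e/Hi, D/B/e/Lo} → row (-3,6) (-3,6)
{D/B/b/Mid, D/B/b/Hi, D/B/b/Lo} → row (-2,2) (-2,2)
{D/B/c/Mid, D/B/c/Hi, D/B/c/Lo} → row (-4,1) (-4,1)
{U/E/e/Mid, U/E/e/Hi, U/E/e/Lo, U/E/b/Mid, U/E/b/Hi, U/E/b/Lo, U/E/c/Mid, U/E/c/Hi, U/E/c/Lo, U/B/e/Mid, U/B/e/Hi, U/B/e/Lo, U/B/b/Mid, U/B/b/Hi, U/B/b/Lo, U/B/c/Mid, U/B/c/Hi, U/B/c/Lo} → row (3,-2) (3,-2)
That's 7 distinct rows out of 36 strategies.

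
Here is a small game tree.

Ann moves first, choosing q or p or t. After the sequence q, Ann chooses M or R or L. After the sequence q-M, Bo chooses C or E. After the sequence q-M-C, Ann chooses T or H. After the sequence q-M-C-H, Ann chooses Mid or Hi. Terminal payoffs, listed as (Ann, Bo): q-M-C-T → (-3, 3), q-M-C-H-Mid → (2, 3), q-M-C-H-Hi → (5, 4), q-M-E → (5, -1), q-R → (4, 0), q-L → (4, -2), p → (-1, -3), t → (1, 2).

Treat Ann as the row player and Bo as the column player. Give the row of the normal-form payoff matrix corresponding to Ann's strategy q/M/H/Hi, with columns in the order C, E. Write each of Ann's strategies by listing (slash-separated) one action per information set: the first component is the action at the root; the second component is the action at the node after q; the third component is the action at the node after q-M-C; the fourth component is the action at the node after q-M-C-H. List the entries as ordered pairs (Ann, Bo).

(5,4) (5,-1)

vs C: Ann plays q → Ann plays M at [q] → Bo plays C at [q-M] → Ann plays H at [q-M-C] → Ann plays Hi at [q-M-C-H] → (5, 4)
vs E: Ann plays q → Ann plays M at [q] → Bo plays E at [q-M] → (5, -1)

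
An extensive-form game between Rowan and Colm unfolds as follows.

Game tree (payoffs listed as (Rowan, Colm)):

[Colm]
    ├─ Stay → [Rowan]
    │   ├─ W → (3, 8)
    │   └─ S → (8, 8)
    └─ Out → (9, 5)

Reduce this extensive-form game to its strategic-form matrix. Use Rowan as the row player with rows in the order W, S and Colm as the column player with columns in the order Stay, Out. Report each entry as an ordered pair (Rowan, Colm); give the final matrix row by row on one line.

W: (3,8) (9,5) | S: (8,8) (9,5)

Row W: Stay→(3,8), Out→(9,5)
Row S: Stay→(8,8), Out→(9,5)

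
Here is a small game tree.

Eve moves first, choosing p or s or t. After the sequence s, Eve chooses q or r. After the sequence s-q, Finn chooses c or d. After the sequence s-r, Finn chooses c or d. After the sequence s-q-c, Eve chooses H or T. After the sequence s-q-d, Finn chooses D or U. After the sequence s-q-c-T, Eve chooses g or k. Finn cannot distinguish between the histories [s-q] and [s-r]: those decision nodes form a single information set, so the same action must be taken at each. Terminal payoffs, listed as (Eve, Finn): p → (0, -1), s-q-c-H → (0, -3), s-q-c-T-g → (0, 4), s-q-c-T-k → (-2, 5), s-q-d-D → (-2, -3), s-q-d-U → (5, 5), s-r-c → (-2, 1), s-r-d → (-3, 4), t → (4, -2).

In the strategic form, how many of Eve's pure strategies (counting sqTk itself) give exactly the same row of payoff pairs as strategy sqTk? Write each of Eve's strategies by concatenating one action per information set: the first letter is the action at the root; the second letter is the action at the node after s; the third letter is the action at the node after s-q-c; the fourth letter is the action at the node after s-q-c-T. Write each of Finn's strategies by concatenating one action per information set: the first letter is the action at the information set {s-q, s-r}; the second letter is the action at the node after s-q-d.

1

Row for sqTk (columns cD, cU, dD, dU): (-2,5) (-2,5) (-2,-3) (5,5).
Every one of Eve's information sets is on the play path for some reply by Finn when Eve follows sqTk.
Changing the action at any of them therefore changes at least one column, so only sqTk itself gives this row.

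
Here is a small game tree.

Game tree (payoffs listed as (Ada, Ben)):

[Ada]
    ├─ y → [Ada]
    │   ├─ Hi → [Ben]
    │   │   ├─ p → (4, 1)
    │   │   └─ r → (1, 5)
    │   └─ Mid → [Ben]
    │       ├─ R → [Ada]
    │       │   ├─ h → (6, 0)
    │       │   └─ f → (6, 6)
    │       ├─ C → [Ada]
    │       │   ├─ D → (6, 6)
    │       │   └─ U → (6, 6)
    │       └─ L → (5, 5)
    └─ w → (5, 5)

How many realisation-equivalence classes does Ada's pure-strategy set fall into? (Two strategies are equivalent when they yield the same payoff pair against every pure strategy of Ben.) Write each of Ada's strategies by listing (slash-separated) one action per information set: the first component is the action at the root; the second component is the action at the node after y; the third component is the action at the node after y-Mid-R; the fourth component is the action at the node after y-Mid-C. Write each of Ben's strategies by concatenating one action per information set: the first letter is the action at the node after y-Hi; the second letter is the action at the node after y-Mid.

Ada has 16 pure strategies: y/Hi/h/D, y/Hi/h/U, y/Hi/f/D, y/Hi/f/U, y/Mid/h/D, y/Mid/h/U, y/Mid/f/D, y/Mid/f/U, w/Hi/h/D, w/Hi/h/U, w/Hi/f/D, w/Hi/f/U, w/Mid/h/D, w/Mid/h/U, w/Mid/f/D, w/Mid/f/U. Columns: pR, pC, pL, rR, rC, rL.
{y/Hi/h/D, y/Hi/h/U, y/Hi/f/D, y/Hi/f/U} → row (4,1) (4,1) (4,1) (1,5) (1,5) (1,5)
{y/Mid/h/D, y/Mid/h/U} → row (6,0) (6,6) (5,5) (6,0) (6,6) (5,5)
{y/Mid/f/D, y/Mid/f/U} → row (6,6) (6,6) (5,5) (6,6) (6,6) (5,5)
{w/Hi/h/D, w/Hi/h/U, w/Hi/f/D, w/Hi/f/U, w/Mid/h/D, w/Mid/h/U, w/Mid/f/D, w/Mid/f/U} → row (5,5) (5,5) (5,5) (5,5) (5,5) (5,5)
That's 4 distinct rows out of 16 strategies.

4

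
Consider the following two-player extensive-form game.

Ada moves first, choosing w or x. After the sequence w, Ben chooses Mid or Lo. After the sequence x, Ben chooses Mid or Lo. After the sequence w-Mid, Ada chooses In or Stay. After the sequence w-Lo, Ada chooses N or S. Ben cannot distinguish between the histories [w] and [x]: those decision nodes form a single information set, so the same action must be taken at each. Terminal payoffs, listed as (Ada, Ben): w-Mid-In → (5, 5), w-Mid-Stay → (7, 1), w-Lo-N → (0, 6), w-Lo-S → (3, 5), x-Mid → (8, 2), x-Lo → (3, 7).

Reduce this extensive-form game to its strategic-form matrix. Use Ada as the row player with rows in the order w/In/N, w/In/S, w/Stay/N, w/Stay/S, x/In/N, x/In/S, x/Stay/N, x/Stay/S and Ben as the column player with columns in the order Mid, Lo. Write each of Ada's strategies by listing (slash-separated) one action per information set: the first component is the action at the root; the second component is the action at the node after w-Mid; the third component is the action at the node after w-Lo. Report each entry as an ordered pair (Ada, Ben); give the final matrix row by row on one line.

w/In/N: (5,5) (0,6) | w/In/S: (5,5) (3,5) | w/Stay/N: (7,1) (0,6) | w/Stay/S: (7,1) (3,5) | x/In/N: (8,2) (3,7) | x/In/S: (8,2) (3,7) | x/Stay/N: (8,2) (3,7) | x/Stay/S: (8,2) (3,7)

              Mid       Lo
  w/In/N    (5,5)    (0,6)
  w/In/S    (5,5)    (3,5)
w/Stay/N    (7,1)    (0,6)
w/Stay/S    (7,1)    (3,5)
  x/In/N    (8,2)    (3,7)
  x/In/S    (8,2)    (3,7)
x/Stay/N    (8,2)    (3,7)
x/Stay/S    (8,2)    (3,7)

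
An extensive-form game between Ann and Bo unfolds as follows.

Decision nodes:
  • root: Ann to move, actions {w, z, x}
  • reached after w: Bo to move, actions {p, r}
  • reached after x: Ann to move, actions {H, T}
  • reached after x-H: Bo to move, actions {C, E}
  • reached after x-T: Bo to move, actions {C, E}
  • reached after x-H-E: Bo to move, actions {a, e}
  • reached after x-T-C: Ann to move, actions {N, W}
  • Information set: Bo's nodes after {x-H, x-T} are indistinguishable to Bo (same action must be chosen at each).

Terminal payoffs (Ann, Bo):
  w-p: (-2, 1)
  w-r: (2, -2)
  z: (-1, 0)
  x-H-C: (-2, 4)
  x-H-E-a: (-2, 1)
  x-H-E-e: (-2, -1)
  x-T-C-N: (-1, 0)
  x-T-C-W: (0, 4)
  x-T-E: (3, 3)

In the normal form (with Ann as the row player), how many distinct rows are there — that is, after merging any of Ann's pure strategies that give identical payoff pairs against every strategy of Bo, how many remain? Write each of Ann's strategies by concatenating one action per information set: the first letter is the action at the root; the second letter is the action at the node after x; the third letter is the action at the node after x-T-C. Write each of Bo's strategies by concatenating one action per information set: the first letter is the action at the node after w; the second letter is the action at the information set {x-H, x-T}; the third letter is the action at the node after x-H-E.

Ann has 12 pure strategies: wHN, wHW, wTN, wTW, zHN, zHW, zTN, zTW, xHN, xHW, xTN, xTW. Columns: pCa, pCe, pEa, pEe, rCa, rCe, rEa, rEe.
{wHN, wHW, wTN, wTW} → row (-2,1) (-2,1) (-2,1) (-2,1) (2,-2) (2,-2) (2,-2) (2,-2)
{zHN, zHW, zTN, zTW} → row (-1,0) (-1,0) (-1,0) (-1,0) (-1,0) (-1,0) (-1,0) (-1,0)
{xHN, xHW} → row (-2,4) (-2,4) (-2,1) (-2,-1) (-2,4) (-2,4) (-2,1) (-2,-1)
{xTN} → row (-1,0) (-1,0) (3,3) (3,3) (-1,0) (-1,0) (3,3) (3,3)
{xTW} → row (0,4) (0,4) (3,3) (3,3) (0,4) (0,4) (3,3) (3,3)
That's 5 distinct rows out of 12 strategies.

5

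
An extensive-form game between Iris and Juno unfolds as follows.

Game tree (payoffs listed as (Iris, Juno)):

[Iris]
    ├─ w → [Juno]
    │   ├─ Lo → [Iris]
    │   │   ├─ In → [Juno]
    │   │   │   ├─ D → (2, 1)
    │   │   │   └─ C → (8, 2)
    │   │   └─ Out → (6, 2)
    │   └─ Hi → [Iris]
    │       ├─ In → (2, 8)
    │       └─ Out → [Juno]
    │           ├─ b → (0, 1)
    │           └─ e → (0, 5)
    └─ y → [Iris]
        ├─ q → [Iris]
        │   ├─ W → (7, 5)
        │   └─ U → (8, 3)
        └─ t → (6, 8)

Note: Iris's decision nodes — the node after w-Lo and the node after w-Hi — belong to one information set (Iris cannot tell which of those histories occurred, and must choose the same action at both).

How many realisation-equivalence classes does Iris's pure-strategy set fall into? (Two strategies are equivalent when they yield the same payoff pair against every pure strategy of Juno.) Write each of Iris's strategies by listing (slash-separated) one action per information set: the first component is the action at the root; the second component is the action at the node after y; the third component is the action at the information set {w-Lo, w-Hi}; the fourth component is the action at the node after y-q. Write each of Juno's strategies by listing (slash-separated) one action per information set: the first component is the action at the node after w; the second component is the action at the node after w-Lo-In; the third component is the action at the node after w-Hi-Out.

Iris has 16 pure strategies: w/q/In/W, w/q/In/U, w/q/Out/W, w/q/Out/U, w/t/In/W, w/t/In/U, w/t/Out/W, w/t/Out/U, y/q/In/W, y/q/In/U, y/q/Out/W, y/q/Out/U, y/t/In/W, y/t/In/U, y/t/Out/W, y/t/Out/U. Columns: Lo/D/b, Lo/D/e, Lo/C/b, Lo/C/e, Hi/D/b, Hi/D/e, Hi/C/b, Hi/C/e.
{w/q/In/W, w/q/In/U, w/t/In/W, w/t/In/U} → row (2,1) (2,1) (8,2) (8,2) (2,8) (2,8) (2,8) (2,8)
{w/q/Out/W, w/q/Out/U, w/t/Out/W, w/t/Out/U} → row (6,2) (6,2) (6,2) (6,2) (0,1) (0,5) (0,1) (0,5)
{y/q/In/W, y/q/Out/W} → row (7,5) (7,5) (7,5) (7,5) (7,5) (7,5) (7,5) (7,5)
{y/q/In/U, y/q/Out/U} → row (8,3) (8,3) (8,3) (8,3) (8,3) (8,3) (8,3) (8,3)
{y/t/In/W, y/t/In/U, y/t/Out/W, y/t/Out/U} → row (6,8) (6,8) (6,8) (6,8) (6,8) (6,8) (6,8) (6,8)
That's 5 distinct rows out of 16 strategies.

5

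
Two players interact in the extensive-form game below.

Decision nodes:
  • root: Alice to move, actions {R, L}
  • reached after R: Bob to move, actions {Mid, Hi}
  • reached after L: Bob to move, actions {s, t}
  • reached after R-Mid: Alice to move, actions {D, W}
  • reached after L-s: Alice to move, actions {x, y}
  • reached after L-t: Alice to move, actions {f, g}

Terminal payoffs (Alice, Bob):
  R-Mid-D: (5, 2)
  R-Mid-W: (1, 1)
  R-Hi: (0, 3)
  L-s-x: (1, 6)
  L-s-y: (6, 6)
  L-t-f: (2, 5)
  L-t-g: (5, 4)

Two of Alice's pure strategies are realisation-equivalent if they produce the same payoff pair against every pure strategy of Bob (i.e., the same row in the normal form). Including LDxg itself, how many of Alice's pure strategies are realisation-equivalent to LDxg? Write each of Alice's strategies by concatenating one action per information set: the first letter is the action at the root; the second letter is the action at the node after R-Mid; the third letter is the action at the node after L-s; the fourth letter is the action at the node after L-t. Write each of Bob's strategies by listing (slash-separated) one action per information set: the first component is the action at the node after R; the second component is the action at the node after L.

Row for LDxg (columns Mid/s, Mid/t, Hi/s, Hi/t): (1,6) (5,4) (1,6) (5,4).
Under LDxg, Alice's choice at the node after R-Mid can never be reached regardless of what Bob does, so varying those choices leaves every outcome unchanged.
Holding the reachable choices fixed and varying the unreachable one freely already gives 2 equivalent strategies.
No other strategy reproduces this row, so those 2 are the full class: LDxg, LWxg.

2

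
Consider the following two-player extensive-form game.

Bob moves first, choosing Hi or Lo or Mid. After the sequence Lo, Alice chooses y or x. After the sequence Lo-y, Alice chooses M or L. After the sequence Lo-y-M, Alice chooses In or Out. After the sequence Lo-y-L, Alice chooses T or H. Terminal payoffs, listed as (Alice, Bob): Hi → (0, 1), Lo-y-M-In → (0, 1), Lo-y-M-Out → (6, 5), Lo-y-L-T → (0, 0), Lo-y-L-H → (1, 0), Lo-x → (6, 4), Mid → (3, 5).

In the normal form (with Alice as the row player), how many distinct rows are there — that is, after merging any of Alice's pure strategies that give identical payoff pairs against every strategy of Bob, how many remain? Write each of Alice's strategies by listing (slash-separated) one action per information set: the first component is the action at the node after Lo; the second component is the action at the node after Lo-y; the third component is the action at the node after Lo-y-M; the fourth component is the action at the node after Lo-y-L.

Alice has 16 pure strategies: y/M/In/T, y/M/In/H, y/M/Out/T, y/M/Out/H, y/L/In/T, y/L/In/H, y/L/Out/T, y/L/Out/H, x/M/In/T, x/M/In/H, x/M/Out/T, x/M/Out/H, x/L/In/T, x/L/In/H, x/L/Out/T, x/L/Out/H. Columns: Hi, Lo, Mid.
{y/M/In/T, y/M/In/H} → row (0,1) (0,1) (3,5)
{y/M/Out/T, y/M/Out/H} → row (0,1) (6,5) (3,5)
{y/L/In/T, y/L/Out/T} → row (0,1) (0,0) (3,5)
{y/L/In/H, y/L/Out/H} → row (0,1) (1,0) (3,5)
{x/M/In/T, x/M/In/H, x/M/Out/T, x/M/Out/H, x/L/In/T, x/L/In/H, x/L/Out/T, x/L/Out/H} → row (0,1) (6,4) (3,5)
That's 5 distinct rows out of 16 strategies.

5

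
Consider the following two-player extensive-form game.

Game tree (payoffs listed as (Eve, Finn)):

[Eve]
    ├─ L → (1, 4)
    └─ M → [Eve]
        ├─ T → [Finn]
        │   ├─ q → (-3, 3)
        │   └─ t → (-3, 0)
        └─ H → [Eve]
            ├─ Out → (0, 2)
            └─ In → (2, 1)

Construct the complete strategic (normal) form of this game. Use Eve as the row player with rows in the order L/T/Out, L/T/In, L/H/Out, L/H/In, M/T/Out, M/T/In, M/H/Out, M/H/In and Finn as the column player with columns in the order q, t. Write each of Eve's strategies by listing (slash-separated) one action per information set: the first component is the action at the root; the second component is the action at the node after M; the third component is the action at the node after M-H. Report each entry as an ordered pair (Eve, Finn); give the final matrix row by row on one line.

               q        t
L/T/Out    (1,4)    (1,4)
 L/T/In    (1,4)    (1,4)
L/H/Out    (1,4)    (1,4)
 L/H/In    (1,4)    (1,4)
M/T/Out   (-3,3)   (-3,0)
 M/T/In   (-3,3)   (-3,0)
M/H/Out    (0,2)    (0,2)
 M/H/In    (2,1)    (2,1)

L/T/Out: (1,4) (1,4) | L/T/In: (1,4) (1,4) | L/H/Out: (1,4) (1,4) | L/H/In: (1,4) (1,4) | M/T/Out: (-3,3) (-3,0) | M/T/In: (-3,3) (-3,0) | M/H/Out: (0,2) (0,2) | M/H/In: (2,1) (2,1)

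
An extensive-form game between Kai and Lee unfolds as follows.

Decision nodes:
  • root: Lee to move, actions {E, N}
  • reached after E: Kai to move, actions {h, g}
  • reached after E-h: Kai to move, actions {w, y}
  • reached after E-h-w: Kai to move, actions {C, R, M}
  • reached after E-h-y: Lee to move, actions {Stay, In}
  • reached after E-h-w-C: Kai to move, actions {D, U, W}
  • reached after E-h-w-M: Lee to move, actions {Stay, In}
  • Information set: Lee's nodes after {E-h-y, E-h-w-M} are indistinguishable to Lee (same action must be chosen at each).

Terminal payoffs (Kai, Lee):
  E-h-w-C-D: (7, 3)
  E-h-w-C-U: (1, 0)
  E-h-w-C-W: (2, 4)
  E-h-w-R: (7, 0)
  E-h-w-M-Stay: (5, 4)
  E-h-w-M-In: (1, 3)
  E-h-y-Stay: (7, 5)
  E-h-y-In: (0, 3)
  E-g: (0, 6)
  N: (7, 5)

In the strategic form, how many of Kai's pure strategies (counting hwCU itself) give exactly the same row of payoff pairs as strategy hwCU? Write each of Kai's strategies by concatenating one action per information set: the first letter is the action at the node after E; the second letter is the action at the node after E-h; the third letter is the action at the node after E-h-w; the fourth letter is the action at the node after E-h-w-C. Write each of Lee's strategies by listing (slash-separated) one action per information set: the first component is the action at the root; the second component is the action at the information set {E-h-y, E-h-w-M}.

Row for hwCU (columns E/Stay, E/In, N/Stay, N/In): (1,0) (1,0) (7,5) (7,5).
Every one of Kai's information sets is on the play path for some reply by Lee when Kai follows hwCU.
Changing the action at any of them therefore changes at least one column, so only hwCU itself gives this row.

1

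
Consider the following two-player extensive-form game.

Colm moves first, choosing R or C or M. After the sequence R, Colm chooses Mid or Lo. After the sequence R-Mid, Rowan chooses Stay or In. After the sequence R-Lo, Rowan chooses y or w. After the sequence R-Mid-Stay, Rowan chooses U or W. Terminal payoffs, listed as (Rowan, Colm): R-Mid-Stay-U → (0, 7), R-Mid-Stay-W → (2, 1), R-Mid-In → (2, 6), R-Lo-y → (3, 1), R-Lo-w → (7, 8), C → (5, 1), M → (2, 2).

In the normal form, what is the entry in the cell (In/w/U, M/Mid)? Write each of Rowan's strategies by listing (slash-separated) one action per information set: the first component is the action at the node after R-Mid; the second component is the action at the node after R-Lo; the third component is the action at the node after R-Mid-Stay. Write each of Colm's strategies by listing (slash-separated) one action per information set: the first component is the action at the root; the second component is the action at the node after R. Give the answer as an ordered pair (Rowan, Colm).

Trace the play path from the root:
  Colm plays M
→ terminal payoff (2, 2).
(Rowan's choice at the node after R-Mid is never reached on this path, so it doesn't affect the outcome.)

(2, 2)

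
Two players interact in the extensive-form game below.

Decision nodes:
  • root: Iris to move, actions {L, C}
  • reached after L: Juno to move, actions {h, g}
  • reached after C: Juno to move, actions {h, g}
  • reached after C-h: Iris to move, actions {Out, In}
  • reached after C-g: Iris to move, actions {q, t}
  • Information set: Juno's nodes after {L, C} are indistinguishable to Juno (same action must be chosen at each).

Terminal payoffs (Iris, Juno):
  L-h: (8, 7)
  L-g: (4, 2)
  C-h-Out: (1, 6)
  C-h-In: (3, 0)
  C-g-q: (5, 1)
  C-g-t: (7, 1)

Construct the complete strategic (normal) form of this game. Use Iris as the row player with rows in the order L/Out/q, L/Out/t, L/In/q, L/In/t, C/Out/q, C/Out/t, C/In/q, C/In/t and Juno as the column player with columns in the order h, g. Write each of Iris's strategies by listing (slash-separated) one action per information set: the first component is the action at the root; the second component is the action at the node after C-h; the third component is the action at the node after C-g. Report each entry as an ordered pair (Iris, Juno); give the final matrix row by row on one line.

L/Out/q: (8,7) (4,2) | L/Out/t: (8,7) (4,2) | L/In/q: (8,7) (4,2) | L/In/t: (8,7) (4,2) | C/Out/q: (1,6) (5,1) | C/Out/t: (1,6) (7,1) | C/In/q: (3,0) (5,1) | C/In/t: (3,0) (7,1)

               h        g
L/Out/q    (8,7)    (4,2)
L/Out/t    (8,7)    (4,2)
 L/In/q    (8,7)    (4,2)
 L/In/t    (8,7)    (4,2)
C/Out/q    (1,6)    (5,1)
C/Out/t    (1,6)    (7,1)
 C/In/q    (3,0)    (5,1)
 C/In/t    (3,0)    (7,1)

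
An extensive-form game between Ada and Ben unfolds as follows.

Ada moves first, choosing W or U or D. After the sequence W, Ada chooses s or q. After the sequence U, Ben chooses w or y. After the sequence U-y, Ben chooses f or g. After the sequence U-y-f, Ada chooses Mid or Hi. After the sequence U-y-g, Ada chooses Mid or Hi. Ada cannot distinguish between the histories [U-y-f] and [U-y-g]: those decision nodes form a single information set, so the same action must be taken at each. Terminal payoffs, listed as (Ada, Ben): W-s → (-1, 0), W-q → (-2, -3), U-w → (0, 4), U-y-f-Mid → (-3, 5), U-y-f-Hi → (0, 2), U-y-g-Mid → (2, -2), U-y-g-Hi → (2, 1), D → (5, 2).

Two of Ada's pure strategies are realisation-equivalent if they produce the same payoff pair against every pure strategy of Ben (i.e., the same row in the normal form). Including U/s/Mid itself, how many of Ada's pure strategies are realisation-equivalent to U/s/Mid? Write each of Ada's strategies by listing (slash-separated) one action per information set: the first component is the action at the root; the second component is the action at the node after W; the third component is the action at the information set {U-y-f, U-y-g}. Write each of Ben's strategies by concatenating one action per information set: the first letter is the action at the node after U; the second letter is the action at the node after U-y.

2

Row for U/s/Mid (columns wf, wg, yf, yg): (0,4) (0,4) (-3,5) (2,-2).
Under U/s/Mid, Ada's choice at the node after W can never be reached regardless of what Ben does, so varying those choices leaves every outcome unchanged.
Holding the reachable choices fixed and varying the unreachable one freely already gives 2 equivalent strategies.
No other strategy reproduces this row, so those 2 are the full class: U/s/Mid, U/q/Mid.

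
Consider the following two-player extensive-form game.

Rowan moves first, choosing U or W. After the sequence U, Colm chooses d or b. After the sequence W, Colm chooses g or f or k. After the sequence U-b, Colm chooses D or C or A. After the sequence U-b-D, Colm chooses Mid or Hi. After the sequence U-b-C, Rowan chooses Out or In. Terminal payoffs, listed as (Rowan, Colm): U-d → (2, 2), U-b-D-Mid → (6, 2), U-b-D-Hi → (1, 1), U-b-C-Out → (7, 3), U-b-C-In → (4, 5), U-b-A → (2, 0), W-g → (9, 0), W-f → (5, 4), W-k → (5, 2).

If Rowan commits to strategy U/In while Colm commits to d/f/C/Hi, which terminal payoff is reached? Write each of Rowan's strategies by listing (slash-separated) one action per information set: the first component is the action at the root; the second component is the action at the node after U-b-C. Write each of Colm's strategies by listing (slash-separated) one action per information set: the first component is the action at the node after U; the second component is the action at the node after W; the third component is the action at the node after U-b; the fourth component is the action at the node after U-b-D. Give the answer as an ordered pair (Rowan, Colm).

(2, 2)

Trace the play path from the root:
  Rowan plays U
  Colm plays d at [U]
→ terminal payoff (2, 2).
(Rowan's choice at the node after U-b-C is never reached on this path, so it doesn't affect the outcome.)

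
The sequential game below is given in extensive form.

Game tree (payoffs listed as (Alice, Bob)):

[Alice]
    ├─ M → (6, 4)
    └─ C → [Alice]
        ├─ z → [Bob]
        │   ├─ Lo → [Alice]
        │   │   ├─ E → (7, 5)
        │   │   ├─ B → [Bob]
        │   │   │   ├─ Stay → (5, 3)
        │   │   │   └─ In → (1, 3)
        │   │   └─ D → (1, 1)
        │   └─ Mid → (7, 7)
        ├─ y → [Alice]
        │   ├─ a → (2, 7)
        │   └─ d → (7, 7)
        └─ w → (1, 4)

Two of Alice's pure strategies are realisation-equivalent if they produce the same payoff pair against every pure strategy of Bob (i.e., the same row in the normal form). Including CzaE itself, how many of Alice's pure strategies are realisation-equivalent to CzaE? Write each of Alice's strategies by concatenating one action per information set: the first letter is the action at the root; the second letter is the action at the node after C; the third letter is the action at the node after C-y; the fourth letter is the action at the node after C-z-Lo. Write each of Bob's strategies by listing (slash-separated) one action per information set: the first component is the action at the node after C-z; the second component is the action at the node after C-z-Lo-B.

2

Row for CzaE (columns Lo/Stay, Lo/In, Mid/Stay, Mid/In): (7,5) (7,5) (7,7) (7,7).
Under CzaE, Alice's choice at the node after C-y can never be reached regardless of what Bob does, so varying those choices leaves every outcome unchanged.
Holding the reachable choices fixed and varying the unreachable one freely already gives 2 equivalent strategies.
No other strategy reproduces this row, so those 2 are the full class: CzaE, CzdE.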